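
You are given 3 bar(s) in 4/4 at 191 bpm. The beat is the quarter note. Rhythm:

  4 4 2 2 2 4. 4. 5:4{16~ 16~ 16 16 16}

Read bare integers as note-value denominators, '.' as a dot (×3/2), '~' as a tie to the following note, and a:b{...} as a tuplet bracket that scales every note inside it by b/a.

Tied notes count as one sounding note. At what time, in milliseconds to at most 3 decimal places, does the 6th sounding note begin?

note 6 onset = 8b = 2513.089ms

1. 0.0ms @ 0 + 314.136ms (1)
2. 314.136ms @ 1 + 314.136ms (1)
3. 628.272ms @ 2 + 628.272ms (2)
4. 1256.545ms @ 4 + 628.272ms (2)
5. 1884.817ms @ 6 + 628.272ms (2)
6. 2513.089ms @ 8 + 471.204ms (3/2)
7. 2984.293ms @ 19/2 + 471.204ms (3/2)
8. 3455.497ms @ 11 + 188.482ms (3/5)
9. 3643.979ms @ 58/5 + 62.827ms (1/5)
10. 3706.806ms @ 59/5 + 62.827ms (1/5)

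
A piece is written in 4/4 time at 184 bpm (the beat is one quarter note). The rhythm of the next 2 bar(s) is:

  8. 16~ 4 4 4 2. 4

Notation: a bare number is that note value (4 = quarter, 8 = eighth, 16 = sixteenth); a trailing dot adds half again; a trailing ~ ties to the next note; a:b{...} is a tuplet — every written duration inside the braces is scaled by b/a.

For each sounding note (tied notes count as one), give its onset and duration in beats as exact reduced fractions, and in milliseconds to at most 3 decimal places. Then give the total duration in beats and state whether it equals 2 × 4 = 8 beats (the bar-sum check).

1) 0.0ms=0b +244.565ms=3/4b
2) 244.565ms=3/4b +407.609ms=5/4b
3) 652.174ms=2b +326.087ms=1b
4) 978.261ms=3b +326.087ms=1b
5) 1304.348ms=4b +978.261ms=3b
6) 2282.609ms=7b +326.087ms=1b
Σ=8b of 8 (184bpm 4/4) — PASS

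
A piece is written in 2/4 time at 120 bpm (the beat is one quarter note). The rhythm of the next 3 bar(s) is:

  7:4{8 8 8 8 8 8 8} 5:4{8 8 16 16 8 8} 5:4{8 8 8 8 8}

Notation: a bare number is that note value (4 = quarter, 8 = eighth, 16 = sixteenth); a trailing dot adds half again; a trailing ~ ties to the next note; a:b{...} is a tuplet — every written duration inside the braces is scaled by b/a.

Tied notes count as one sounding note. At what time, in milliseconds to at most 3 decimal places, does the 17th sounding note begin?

1. 0.0ms @ 0 + 142.857ms (2/7)
2. 142.857ms @ 2/7 + 142.857ms (2/7)
3. 285.714ms @ 4/7 + 142.857ms (2/7)
4. 428.571ms @ 6/7 + 142.857ms (2/7)
5. 571.429ms @ 8/7 + 142.857ms (2/7)
6. 714.286ms @ 10/7 + 142.857ms (2/7)
7. 857.143ms @ 12/7 + 142.857ms (2/7)
8. 1000.0ms @ 2 + 200.0ms (2/5)
9. 1200.0ms @ 12/5 + 200.0ms (2/5)
10. 1400.0ms @ 14/5 + 100.0ms (1/5)
11. 1500.0ms @ 3 + 100.0ms (1/5)
12. 1600.0ms @ 16/5 + 200.0ms (2/5)
13. 1800.0ms @ 18/5 + 200.0ms (2/5)
14. 2000.0ms @ 4 + 200.0ms (2/5)
15. 2200.0ms @ 22/5 + 200.0ms (2/5)
16. 2400.0ms @ 24/5 + 200.0ms (2/5)
17. 2600.0ms @ 26/5 + 200.0ms (2/5)
18. 2800.0ms @ 28/5 + 200.0ms (2/5)

note 17 onset = 26/5b = 2600.0ms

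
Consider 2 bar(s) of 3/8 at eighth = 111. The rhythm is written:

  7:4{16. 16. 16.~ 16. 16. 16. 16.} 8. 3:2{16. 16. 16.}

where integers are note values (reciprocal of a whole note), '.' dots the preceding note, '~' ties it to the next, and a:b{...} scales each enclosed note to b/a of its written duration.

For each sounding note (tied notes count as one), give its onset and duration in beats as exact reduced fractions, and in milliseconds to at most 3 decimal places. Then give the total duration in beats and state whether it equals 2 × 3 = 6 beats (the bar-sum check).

1) 0.0ms=0b +231.66ms=3/7b
2) 231.66ms=3/7b +231.66ms=3/7b
3) 463.32ms=6/7b +463.32ms=6/7b
4) 926.641ms=12/7b +231.66ms=3/7b
5) 1158.301ms=15/7b +231.66ms=3/7b
6) 1389.961ms=18/7b +231.66ms=3/7b
7) 1621.622ms=3b +810.811ms=3/2b
8) 2432.432ms=9/2b +270.27ms=1/2b
9) 2702.703ms=5b +270.27ms=1/2b
10) 2972.973ms=11/2b +270.27ms=1/2b
Σ=6b of 6 (111bpm 3/8) — PASS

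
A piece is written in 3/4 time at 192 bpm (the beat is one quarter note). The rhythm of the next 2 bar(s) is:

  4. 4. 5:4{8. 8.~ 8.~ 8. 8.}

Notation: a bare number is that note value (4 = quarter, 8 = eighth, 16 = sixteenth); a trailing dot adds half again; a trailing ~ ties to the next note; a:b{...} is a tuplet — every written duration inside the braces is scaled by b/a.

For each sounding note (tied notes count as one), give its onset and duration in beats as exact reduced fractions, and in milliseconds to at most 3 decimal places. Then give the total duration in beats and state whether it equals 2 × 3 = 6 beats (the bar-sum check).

1) 0.0ms=0b +468.75ms=3/2b
2) 468.75ms=3/2b +468.75ms=3/2b
3) 937.5ms=3b +187.5ms=3/5b
4) 1125.0ms=18/5b +562.5ms=9/5b
5) 1687.5ms=27/5b +187.5ms=3/5b
Σ=6b of 6 (192bpm 3/4) — PASS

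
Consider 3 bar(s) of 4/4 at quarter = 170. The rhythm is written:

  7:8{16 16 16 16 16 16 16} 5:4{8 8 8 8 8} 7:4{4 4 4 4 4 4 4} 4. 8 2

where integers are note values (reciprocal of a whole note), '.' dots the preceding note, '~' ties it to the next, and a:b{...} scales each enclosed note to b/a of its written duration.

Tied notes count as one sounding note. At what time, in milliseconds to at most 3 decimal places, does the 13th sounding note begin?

note 13 onset = 4b = 1411.765ms

1. 0.0ms @ 0 + 100.84ms (2/7)
2. 100.84ms @ 2/7 + 100.84ms (2/7)
3. 201.681ms @ 4/7 + 100.84ms (2/7)
4. 302.521ms @ 6/7 + 100.84ms (2/7)
5. 403.361ms @ 8/7 + 100.84ms (2/7)
6. 504.202ms @ 10/7 + 100.84ms (2/7)
7. 605.042ms @ 12/7 + 100.84ms (2/7)
8. 705.882ms @ 2 + 141.176ms (2/5)
9. 847.059ms @ 12/5 + 141.176ms (2/5)
10. 988.235ms @ 14/5 + 141.176ms (2/5)
11. 1129.412ms @ 16/5 + 141.176ms (2/5)
12. 1270.588ms @ 18/5 + 141.176ms (2/5)
13. 1411.765ms @ 4 + 201.681ms (4/7)
14. 1613.445ms @ 32/7 + 201.681ms (4/7)
15. 1815.126ms @ 36/7 + 201.681ms (4/7)
16. 2016.807ms @ 40/7 + 201.681ms (4/7)
17. 2218.487ms @ 44/7 + 201.681ms (4/7)
18. 2420.168ms @ 48/7 + 201.681ms (4/7)
19. 2621.849ms @ 52/7 + 201.681ms (4/7)
20. 2823.529ms @ 8 + 529.412ms (3/2)
21. 3352.941ms @ 19/2 + 176.471ms (1/2)
22. 3529.412ms @ 10 + 705.882ms (2)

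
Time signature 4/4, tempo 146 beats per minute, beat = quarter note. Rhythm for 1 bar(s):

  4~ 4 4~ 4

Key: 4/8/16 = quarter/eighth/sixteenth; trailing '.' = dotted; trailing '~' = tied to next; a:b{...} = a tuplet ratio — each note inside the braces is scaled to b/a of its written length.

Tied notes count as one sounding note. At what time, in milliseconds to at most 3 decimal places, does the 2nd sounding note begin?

1. 0.0ms @ 0 + 821.918ms (2)
2. 821.918ms @ 2 + 821.918ms (2)

note 2 onset = 2b = 821.918ms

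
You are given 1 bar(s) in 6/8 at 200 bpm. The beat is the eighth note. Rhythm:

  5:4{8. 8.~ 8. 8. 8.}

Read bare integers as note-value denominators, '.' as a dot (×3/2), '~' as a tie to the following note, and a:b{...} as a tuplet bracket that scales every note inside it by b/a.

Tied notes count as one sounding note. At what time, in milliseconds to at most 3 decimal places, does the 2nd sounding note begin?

1. 0.0ms @ 0 + 360.0ms (6/5)
2. 360.0ms @ 6/5 + 720.0ms (12/5)
3. 1080.0ms @ 18/5 + 360.0ms (6/5)
4. 1440.0ms @ 24/5 + 360.0ms (6/5)

note 2 onset = 6/5b = 360.0ms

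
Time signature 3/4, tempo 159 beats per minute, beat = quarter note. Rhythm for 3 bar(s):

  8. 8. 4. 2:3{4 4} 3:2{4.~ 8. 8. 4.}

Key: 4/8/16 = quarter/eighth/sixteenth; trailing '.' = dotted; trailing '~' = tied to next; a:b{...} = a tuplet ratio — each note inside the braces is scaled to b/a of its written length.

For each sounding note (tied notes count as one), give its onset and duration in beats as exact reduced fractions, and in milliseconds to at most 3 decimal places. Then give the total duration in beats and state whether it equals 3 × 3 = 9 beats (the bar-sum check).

1) 0.0ms=0b +283.019ms=3/4b
2) 283.019ms=3/4b +283.019ms=3/4b
3) 566.038ms=3/2b +566.038ms=3/2b
4) 1132.075ms=3b +566.038ms=3/2b
5) 1698.113ms=9/2b +566.038ms=3/2b
6) 2264.151ms=6b +566.038ms=3/2b
7) 2830.189ms=15/2b +188.679ms=1/2b
8) 3018.868ms=8b +377.358ms=1b
Σ=9b of 9 (159bpm 3/4) — PASS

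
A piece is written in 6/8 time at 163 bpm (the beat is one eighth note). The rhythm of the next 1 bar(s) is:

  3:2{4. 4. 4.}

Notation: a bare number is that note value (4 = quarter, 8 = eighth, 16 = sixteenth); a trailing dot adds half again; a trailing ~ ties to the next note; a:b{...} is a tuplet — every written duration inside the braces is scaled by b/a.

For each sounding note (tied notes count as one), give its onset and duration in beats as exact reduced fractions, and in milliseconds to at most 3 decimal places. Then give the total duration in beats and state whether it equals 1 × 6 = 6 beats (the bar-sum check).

1) 0.0ms=0b +736.196ms=2b
2) 736.196ms=2b +736.196ms=2b
3) 1472.393ms=4b +736.196ms=2b
Σ=6b of 6 (163bpm 6/8) — PASS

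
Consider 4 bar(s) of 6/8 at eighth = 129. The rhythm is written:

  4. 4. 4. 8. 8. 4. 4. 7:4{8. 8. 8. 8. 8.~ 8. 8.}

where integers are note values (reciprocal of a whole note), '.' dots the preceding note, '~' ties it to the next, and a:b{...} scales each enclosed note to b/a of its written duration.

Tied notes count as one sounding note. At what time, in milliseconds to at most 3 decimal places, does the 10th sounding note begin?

1. 0.0ms @ 0 + 1395.349ms (3)
2. 1395.349ms @ 3 + 1395.349ms (3)
3. 2790.698ms @ 6 + 1395.349ms (3)
4. 4186.047ms @ 9 + 697.674ms (3/2)
5. 4883.721ms @ 21/2 + 697.674ms (3/2)
6. 5581.395ms @ 12 + 1395.349ms (3)
7. 6976.744ms @ 15 + 1395.349ms (3)
8. 8372.093ms @ 18 + 398.671ms (6/7)
9. 8770.764ms @ 132/7 + 398.671ms (6/7)
10. 9169.435ms @ 138/7 + 398.671ms (6/7)
11. 9568.106ms @ 144/7 + 398.671ms (6/7)
12. 9966.777ms @ 150/7 + 797.342ms (12/7)
13. 10764.12ms @ 162/7 + 398.671ms (6/7)

note 10 onset = 138/7b = 9169.435ms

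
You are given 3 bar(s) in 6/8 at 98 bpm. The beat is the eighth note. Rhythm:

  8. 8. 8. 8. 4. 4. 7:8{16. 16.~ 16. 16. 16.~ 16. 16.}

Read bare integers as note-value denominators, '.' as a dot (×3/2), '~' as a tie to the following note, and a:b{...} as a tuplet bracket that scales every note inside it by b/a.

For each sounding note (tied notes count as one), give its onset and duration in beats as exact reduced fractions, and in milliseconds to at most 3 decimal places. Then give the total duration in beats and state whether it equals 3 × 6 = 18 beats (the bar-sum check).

1) 0.0ms=0b +918.367ms=3/2b
2) 918.367ms=3/2b +918.367ms=3/2b
3) 1836.735ms=3b +918.367ms=3/2b
4) 2755.102ms=9/2b +918.367ms=3/2b
5) 3673.469ms=6b +1836.735ms=3b
6) 5510.204ms=9b +1836.735ms=3b
7) 7346.939ms=12b +524.781ms=6/7b
8) 7871.72ms=90/7b +1049.563ms=12/7b
9) 8921.283ms=102/7b +524.781ms=6/7b
10) 9446.064ms=108/7b +1049.563ms=12/7b
11) 10495.627ms=120/7b +524.781ms=6/7b
Σ=18b of 18 (98bpm 6/8) — PASS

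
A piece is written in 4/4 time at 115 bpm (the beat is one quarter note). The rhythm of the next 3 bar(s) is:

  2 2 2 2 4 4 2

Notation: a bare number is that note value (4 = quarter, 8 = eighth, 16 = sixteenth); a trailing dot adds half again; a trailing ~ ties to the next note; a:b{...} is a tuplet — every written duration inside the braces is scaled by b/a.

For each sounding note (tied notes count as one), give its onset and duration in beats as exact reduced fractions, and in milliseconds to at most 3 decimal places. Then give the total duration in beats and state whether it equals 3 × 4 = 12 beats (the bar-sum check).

1) 0.0ms=0b +1043.478ms=2b
2) 1043.478ms=2b +1043.478ms=2b
3) 2086.957ms=4b +1043.478ms=2b
4) 3130.435ms=6b +1043.478ms=2b
5) 4173.913ms=8b +521.739ms=1b
6) 4695.652ms=9b +521.739ms=1b
7) 5217.391ms=10b +1043.478ms=2b
Σ=12b of 12 (115bpm 4/4) — PASS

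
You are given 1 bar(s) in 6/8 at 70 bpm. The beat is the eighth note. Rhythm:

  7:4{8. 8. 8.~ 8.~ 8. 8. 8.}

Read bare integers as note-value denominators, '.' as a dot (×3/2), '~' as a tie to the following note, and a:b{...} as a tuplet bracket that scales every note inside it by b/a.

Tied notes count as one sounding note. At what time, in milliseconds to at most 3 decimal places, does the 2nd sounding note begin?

1. 0.0ms @ 0 + 734.694ms (6/7)
2. 734.694ms @ 6/7 + 734.694ms (6/7)
3. 1469.388ms @ 12/7 + 2204.082ms (18/7)
4. 3673.469ms @ 30/7 + 734.694ms (6/7)
5. 4408.163ms @ 36/7 + 734.694ms (6/7)

note 2 onset = 6/7b = 734.694ms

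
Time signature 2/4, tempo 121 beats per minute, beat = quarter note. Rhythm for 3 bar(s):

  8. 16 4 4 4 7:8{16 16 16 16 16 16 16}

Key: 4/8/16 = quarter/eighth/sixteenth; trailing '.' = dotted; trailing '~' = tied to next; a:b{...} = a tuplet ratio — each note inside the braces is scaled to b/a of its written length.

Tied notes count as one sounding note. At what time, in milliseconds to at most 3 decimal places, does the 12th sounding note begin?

note 12 onset = 40/7b = 2833.53ms

1. 0.0ms @ 0 + 371.901ms (3/4)
2. 371.901ms @ 3/4 + 123.967ms (1/4)
3. 495.868ms @ 1 + 495.868ms (1)
4. 991.736ms @ 2 + 495.868ms (1)
5. 1487.603ms @ 3 + 495.868ms (1)
6. 1983.471ms @ 4 + 141.677ms (2/7)
7. 2125.148ms @ 30/7 + 141.677ms (2/7)
8. 2266.824ms @ 32/7 + 141.677ms (2/7)
9. 2408.501ms @ 34/7 + 141.677ms (2/7)
10. 2550.177ms @ 36/7 + 141.677ms (2/7)
11. 2691.854ms @ 38/7 + 141.677ms (2/7)
12. 2833.53ms @ 40/7 + 141.677ms (2/7)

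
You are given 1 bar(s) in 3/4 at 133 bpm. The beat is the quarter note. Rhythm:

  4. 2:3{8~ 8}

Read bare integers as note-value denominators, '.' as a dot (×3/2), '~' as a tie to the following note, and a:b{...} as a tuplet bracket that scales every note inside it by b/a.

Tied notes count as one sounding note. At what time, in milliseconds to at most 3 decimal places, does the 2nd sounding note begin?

note 2 onset = 3/2b = 676.692ms

1. 0.0ms @ 0 + 676.692ms (3/2)
2. 676.692ms @ 3/2 + 676.692ms (3/2)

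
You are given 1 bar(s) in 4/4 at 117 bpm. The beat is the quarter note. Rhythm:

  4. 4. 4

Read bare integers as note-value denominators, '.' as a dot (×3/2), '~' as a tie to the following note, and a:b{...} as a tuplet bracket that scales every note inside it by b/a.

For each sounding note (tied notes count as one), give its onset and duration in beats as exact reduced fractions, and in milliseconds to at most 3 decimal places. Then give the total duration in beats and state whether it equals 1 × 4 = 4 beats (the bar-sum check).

1) 0.0ms=0b +769.231ms=3/2b
2) 769.231ms=3/2b +769.231ms=3/2b
3) 1538.462ms=3b +512.821ms=1b
Σ=4b of 4 (117bpm 4/4) — PASS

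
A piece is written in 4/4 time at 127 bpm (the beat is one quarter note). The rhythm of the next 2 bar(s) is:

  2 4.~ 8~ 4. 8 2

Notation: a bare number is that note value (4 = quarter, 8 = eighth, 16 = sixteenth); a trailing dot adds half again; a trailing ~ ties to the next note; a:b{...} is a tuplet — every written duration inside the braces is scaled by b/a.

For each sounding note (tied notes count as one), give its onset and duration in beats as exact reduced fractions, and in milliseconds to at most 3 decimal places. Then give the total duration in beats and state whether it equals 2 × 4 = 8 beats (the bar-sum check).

1) 0.0ms=0b +944.882ms=2b
2) 944.882ms=2b +1653.543ms=7/2b
3) 2598.425ms=11/2b +236.22ms=1/2b
4) 2834.646ms=6b +944.882ms=2b
Σ=8b of 8 (127bpm 4/4) — PASS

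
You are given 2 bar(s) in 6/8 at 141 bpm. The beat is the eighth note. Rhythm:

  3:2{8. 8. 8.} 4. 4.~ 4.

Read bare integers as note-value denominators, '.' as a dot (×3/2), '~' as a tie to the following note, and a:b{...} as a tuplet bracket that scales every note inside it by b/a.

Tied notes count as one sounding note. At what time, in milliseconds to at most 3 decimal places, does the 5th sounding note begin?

note 5 onset = 6b = 2553.191ms

1. 0.0ms @ 0 + 425.532ms (1)
2. 425.532ms @ 1 + 425.532ms (1)
3. 851.064ms @ 2 + 425.532ms (1)
4. 1276.596ms @ 3 + 1276.596ms (3)
5. 2553.191ms @ 6 + 2553.191ms (6)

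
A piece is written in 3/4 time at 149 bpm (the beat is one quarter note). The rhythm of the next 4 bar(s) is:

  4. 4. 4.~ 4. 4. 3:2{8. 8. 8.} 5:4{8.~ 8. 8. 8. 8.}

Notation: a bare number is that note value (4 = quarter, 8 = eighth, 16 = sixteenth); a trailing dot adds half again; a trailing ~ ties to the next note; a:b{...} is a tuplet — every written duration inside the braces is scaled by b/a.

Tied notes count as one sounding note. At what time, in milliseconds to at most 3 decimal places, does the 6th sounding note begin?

1. 0.0ms @ 0 + 604.027ms (3/2)
2. 604.027ms @ 3/2 + 604.027ms (3/2)
3. 1208.054ms @ 3 + 1208.054ms (3)
4. 2416.107ms @ 6 + 604.027ms (3/2)
5. 3020.134ms @ 15/2 + 201.342ms (1/2)
6. 3221.477ms @ 8 + 201.342ms (1/2)
7. 3422.819ms @ 17/2 + 201.342ms (1/2)
8. 3624.161ms @ 9 + 483.221ms (6/5)
9. 4107.383ms @ 51/5 + 241.611ms (3/5)
10. 4348.993ms @ 54/5 + 241.611ms (3/5)
11. 4590.604ms @ 57/5 + 241.611ms (3/5)

note 6 onset = 8b = 3221.477ms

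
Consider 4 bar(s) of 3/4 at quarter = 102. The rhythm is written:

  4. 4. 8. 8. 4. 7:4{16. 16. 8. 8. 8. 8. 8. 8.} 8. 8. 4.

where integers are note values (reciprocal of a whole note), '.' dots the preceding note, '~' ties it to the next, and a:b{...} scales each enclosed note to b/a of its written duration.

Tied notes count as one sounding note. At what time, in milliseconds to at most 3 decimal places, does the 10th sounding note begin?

1. 0.0ms @ 0 + 882.353ms (3/2)
2. 882.353ms @ 3/2 + 882.353ms (3/2)
3. 1764.706ms @ 3 + 441.176ms (3/4)
4. 2205.882ms @ 15/4 + 441.176ms (3/4)
5. 2647.059ms @ 9/2 + 882.353ms (3/2)
6. 3529.412ms @ 6 + 126.05ms (3/14)
7. 3655.462ms @ 87/14 + 126.05ms (3/14)
8. 3781.513ms @ 45/7 + 252.101ms (3/7)
9. 4033.613ms @ 48/7 + 252.101ms (3/7)
10. 4285.714ms @ 51/7 + 252.101ms (3/7)
11. 4537.815ms @ 54/7 + 252.101ms (3/7)
12. 4789.916ms @ 57/7 + 252.101ms (3/7)
13. 5042.017ms @ 60/7 + 252.101ms (3/7)
14. 5294.118ms @ 9 + 441.176ms (3/4)
15. 5735.294ms @ 39/4 + 441.176ms (3/4)
16. 6176.471ms @ 21/2 + 882.353ms (3/2)

note 10 onset = 51/7b = 4285.714ms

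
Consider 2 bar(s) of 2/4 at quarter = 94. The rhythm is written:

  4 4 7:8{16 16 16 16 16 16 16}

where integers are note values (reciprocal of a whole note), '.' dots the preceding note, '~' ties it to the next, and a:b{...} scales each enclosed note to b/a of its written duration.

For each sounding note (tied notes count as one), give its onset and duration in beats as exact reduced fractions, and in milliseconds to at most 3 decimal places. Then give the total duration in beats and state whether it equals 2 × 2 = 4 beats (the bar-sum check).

1) 0.0ms=0b +638.298ms=1b
2) 638.298ms=1b +638.298ms=1b
3) 1276.596ms=2b +182.371ms=2/7b
4) 1458.967ms=16/7b +182.371ms=2/7b
5) 1641.337ms=18/7b +182.371ms=2/7b
6) 1823.708ms=20/7b +182.371ms=2/7b
7) 2006.079ms=22/7b +182.371ms=2/7b
8) 2188.45ms=24/7b +182.371ms=2/7b
9) 2370.821ms=26/7b +182.371ms=2/7b
Σ=4b of 4 (94bpm 2/4) — PASS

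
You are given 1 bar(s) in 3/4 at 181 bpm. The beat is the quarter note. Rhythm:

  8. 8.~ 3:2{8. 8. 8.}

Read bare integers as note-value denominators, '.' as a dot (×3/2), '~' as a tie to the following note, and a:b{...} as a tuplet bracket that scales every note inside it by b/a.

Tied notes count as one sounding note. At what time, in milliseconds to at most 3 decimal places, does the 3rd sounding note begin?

note 3 onset = 2b = 662.983ms

1. 0.0ms @ 0 + 248.619ms (3/4)
2. 248.619ms @ 3/4 + 414.365ms (5/4)
3. 662.983ms @ 2 + 165.746ms (1/2)
4. 828.729ms @ 5/2 + 165.746ms (1/2)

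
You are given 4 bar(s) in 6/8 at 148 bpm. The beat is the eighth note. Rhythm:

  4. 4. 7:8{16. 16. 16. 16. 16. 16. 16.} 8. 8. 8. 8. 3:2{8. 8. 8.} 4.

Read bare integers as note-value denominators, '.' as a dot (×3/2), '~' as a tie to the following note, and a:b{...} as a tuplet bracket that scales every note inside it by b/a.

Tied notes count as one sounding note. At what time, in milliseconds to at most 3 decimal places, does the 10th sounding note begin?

note 10 onset = 12b = 4864.865ms

1. 0.0ms @ 0 + 1216.216ms (3)
2. 1216.216ms @ 3 + 1216.216ms (3)
3. 2432.432ms @ 6 + 347.49ms (6/7)
4. 2779.923ms @ 48/7 + 347.49ms (6/7)
5. 3127.413ms @ 54/7 + 347.49ms (6/7)
6. 3474.903ms @ 60/7 + 347.49ms (6/7)
7. 3822.394ms @ 66/7 + 347.49ms (6/7)
8. 4169.884ms @ 72/7 + 347.49ms (6/7)
9. 4517.375ms @ 78/7 + 347.49ms (6/7)
10. 4864.865ms @ 12 + 608.108ms (3/2)
11. 5472.973ms @ 27/2 + 608.108ms (3/2)
12. 6081.081ms @ 15 + 608.108ms (3/2)
13. 6689.189ms @ 33/2 + 608.108ms (3/2)
14. 7297.297ms @ 18 + 405.405ms (1)
15. 7702.703ms @ 19 + 405.405ms (1)
16. 8108.108ms @ 20 + 405.405ms (1)
17. 8513.514ms @ 21 + 1216.216ms (3)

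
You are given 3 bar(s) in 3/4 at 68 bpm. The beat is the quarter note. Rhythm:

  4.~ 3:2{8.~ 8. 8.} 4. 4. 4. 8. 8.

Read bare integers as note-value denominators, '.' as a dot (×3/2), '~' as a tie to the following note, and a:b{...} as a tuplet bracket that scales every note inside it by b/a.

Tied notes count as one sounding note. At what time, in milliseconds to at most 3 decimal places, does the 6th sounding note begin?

note 6 onset = 15/2b = 6617.647ms

1. 0.0ms @ 0 + 2205.882ms (5/2)
2. 2205.882ms @ 5/2 + 441.176ms (1/2)
3. 2647.059ms @ 3 + 1323.529ms (3/2)
4. 3970.588ms @ 9/2 + 1323.529ms (3/2)
5. 5294.118ms @ 6 + 1323.529ms (3/2)
6. 6617.647ms @ 15/2 + 661.765ms (3/4)
7. 7279.412ms @ 33/4 + 661.765ms (3/4)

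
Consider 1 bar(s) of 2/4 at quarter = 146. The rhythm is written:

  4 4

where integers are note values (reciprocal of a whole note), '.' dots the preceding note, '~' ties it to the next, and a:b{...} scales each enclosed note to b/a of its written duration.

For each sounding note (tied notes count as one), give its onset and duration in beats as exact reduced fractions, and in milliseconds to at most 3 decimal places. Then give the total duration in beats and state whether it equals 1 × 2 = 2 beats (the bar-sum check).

1) 0.0ms=0b +410.959ms=1b
2) 410.959ms=1b +410.959ms=1b
Σ=2b of 2 (146bpm 2/4) — PASS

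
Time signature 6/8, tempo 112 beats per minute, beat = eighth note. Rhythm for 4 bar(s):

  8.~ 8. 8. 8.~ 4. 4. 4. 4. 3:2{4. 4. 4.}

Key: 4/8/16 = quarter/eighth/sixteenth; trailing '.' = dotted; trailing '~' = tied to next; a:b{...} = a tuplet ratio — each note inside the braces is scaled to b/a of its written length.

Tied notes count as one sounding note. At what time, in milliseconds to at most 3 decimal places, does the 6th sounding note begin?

note 6 onset = 15b = 8035.714ms

1. 0.0ms @ 0 + 1607.143ms (3)
2. 1607.143ms @ 3 + 803.571ms (3/2)
3. 2410.714ms @ 9/2 + 2410.714ms (9/2)
4. 4821.429ms @ 9 + 1607.143ms (3)
5. 6428.571ms @ 12 + 1607.143ms (3)
6. 8035.714ms @ 15 + 1607.143ms (3)
7. 9642.857ms @ 18 + 1071.429ms (2)
8. 10714.286ms @ 20 + 1071.429ms (2)
9. 11785.714ms @ 22 + 1071.429ms (2)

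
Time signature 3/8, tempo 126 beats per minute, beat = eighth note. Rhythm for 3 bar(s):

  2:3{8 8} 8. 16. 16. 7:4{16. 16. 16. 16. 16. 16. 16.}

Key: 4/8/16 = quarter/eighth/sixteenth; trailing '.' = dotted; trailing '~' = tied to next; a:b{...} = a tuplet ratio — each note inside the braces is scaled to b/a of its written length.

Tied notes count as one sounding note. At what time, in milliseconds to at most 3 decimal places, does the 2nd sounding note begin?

note 2 onset = 3/2b = 714.286ms

1. 0.0ms @ 0 + 714.286ms (3/2)
2. 714.286ms @ 3/2 + 714.286ms (3/2)
3. 1428.571ms @ 3 + 714.286ms (3/2)
4. 2142.857ms @ 9/2 + 357.143ms (3/4)
5. 2500.0ms @ 21/4 + 357.143ms (3/4)
6. 2857.143ms @ 6 + 204.082ms (3/7)
7. 3061.224ms @ 45/7 + 204.082ms (3/7)
8. 3265.306ms @ 48/7 + 204.082ms (3/7)
9. 3469.388ms @ 51/7 + 204.082ms (3/7)
10. 3673.469ms @ 54/7 + 204.082ms (3/7)
11. 3877.551ms @ 57/7 + 204.082ms (3/7)
12. 4081.633ms @ 60/7 + 204.082ms (3/7)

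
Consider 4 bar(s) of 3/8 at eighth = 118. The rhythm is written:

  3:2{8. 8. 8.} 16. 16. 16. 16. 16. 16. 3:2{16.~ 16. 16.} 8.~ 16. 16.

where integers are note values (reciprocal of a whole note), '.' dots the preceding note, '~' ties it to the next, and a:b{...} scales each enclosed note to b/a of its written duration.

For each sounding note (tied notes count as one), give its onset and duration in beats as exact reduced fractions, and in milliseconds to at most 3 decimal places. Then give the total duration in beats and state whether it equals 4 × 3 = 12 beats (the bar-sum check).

1) 0.0ms=0b +508.475ms=1b
2) 508.475ms=1b +508.475ms=1b
3) 1016.949ms=2b +508.475ms=1b
4) 1525.424ms=3b +381.356ms=3/4b
5) 1906.78ms=15/4b +381.356ms=3/4b
6) 2288.136ms=9/2b +381.356ms=3/4b
7) 2669.492ms=21/4b +381.356ms=3/4b
8) 3050.847ms=6b +381.356ms=3/4b
9) 3432.203ms=27/4b +381.356ms=3/4b
10) 3813.559ms=15/2b +508.475ms=1b
11) 4322.034ms=17/2b +254.237ms=1/2b
12) 4576.271ms=9b +1144.068ms=9/4b
13) 5720.339ms=45/4b +381.356ms=3/4b
Σ=12b of 12 (118bpm 3/8) — PASS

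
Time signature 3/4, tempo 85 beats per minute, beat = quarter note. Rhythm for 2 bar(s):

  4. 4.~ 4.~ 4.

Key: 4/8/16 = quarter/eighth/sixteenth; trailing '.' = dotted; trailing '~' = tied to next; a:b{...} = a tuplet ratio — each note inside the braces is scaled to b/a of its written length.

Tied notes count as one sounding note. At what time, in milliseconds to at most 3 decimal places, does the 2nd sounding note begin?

1. 0.0ms @ 0 + 1058.824ms (3/2)
2. 1058.824ms @ 3/2 + 3176.471ms (9/2)

note 2 onset = 3/2b = 1058.824ms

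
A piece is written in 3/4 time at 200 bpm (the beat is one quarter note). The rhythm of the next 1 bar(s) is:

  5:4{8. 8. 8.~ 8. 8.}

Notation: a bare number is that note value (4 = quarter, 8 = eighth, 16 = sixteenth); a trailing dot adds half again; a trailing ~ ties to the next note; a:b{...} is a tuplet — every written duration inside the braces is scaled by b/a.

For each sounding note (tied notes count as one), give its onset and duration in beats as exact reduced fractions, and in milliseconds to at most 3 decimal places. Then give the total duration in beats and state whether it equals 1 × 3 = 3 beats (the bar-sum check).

1) 0.0ms=0b +180.0ms=3/5b
2) 180.0ms=3/5b +180.0ms=3/5b
3) 360.0ms=6/5b +360.0ms=6/5b
4) 720.0ms=12/5b +180.0ms=3/5b
Σ=3b of 3 (200bpm 3/4) — PASS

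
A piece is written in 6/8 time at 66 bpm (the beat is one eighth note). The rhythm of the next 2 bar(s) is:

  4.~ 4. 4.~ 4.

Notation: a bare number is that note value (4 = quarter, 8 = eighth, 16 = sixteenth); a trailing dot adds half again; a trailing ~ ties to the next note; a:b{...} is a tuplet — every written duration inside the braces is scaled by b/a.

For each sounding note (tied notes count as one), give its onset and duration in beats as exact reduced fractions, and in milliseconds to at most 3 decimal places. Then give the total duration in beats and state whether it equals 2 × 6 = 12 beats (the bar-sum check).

1) 0.0ms=0b +5454.545ms=6b
2) 5454.545ms=6b +5454.545ms=6b
Σ=12b of 12 (66bpm 6/8) — PASS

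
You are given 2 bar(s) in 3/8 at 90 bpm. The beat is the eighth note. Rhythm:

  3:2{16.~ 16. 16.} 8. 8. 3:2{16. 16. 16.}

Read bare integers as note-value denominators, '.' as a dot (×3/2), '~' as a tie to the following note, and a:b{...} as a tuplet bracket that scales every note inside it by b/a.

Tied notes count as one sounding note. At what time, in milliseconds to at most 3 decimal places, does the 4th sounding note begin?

1. 0.0ms @ 0 + 666.667ms (1)
2. 666.667ms @ 1 + 333.333ms (1/2)
3. 1000.0ms @ 3/2 + 1000.0ms (3/2)
4. 2000.0ms @ 3 + 1000.0ms (3/2)
5. 3000.0ms @ 9/2 + 333.333ms (1/2)
6. 3333.333ms @ 5 + 333.333ms (1/2)
7. 3666.667ms @ 11/2 + 333.333ms (1/2)

note 4 onset = 3b = 2000.0ms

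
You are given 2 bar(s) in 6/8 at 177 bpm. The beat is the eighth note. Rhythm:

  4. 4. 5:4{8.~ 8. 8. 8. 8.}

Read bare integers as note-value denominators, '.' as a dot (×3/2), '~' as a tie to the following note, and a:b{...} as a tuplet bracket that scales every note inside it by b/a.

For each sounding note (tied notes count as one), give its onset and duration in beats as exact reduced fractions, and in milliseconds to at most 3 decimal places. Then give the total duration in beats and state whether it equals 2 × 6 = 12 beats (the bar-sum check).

1) 0.0ms=0b +1016.949ms=3b
2) 1016.949ms=3b +1016.949ms=3b
3) 2033.898ms=6b +813.559ms=12/5b
4) 2847.458ms=42/5b +406.78ms=6/5b
5) 3254.237ms=48/5b +406.78ms=6/5b
6) 3661.017ms=54/5b +406.78ms=6/5b
Σ=12b of 12 (177bpm 6/8) — PASS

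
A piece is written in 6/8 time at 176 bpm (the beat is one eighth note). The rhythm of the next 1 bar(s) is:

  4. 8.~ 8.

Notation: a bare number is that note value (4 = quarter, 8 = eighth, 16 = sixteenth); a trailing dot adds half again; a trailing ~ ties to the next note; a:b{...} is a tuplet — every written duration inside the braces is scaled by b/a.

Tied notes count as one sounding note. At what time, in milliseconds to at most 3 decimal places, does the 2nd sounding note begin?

note 2 onset = 3b = 1022.727ms

1. 0.0ms @ 0 + 1022.727ms (3)
2. 1022.727ms @ 3 + 1022.727ms (3)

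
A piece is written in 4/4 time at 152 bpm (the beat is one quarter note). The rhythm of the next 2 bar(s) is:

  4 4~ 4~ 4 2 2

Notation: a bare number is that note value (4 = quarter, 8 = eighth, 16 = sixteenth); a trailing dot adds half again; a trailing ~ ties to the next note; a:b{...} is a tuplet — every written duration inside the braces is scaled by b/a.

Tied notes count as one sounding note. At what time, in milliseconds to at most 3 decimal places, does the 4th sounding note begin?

1. 0.0ms @ 0 + 394.737ms (1)
2. 394.737ms @ 1 + 1184.211ms (3)
3. 1578.947ms @ 4 + 789.474ms (2)
4. 2368.421ms @ 6 + 789.474ms (2)

note 4 onset = 6b = 2368.421ms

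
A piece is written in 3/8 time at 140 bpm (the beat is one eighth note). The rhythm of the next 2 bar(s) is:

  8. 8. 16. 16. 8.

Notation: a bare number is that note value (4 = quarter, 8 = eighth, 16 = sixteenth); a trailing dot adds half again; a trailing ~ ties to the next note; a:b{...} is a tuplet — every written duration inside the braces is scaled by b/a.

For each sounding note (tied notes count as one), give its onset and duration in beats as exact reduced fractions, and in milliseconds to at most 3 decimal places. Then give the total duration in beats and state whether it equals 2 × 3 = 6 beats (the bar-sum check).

1) 0.0ms=0b +642.857ms=3/2b
2) 642.857ms=3/2b +642.857ms=3/2b
3) 1285.714ms=3b +321.429ms=3/4b
4) 1607.143ms=15/4b +321.429ms=3/4b
5) 1928.571ms=9/2b +642.857ms=3/2b
Σ=6b of 6 (140bpm 3/8) — PASS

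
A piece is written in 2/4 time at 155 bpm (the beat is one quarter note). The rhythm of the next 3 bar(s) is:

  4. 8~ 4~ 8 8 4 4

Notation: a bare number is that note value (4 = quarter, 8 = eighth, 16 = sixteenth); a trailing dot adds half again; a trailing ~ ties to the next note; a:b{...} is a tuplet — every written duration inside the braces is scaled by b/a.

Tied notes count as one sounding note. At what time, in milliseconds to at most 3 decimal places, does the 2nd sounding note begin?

note 2 onset = 3/2b = 580.645ms

1. 0.0ms @ 0 + 580.645ms (3/2)
2. 580.645ms @ 3/2 + 774.194ms (2)
3. 1354.839ms @ 7/2 + 193.548ms (1/2)
4. 1548.387ms @ 4 + 387.097ms (1)
5. 1935.484ms @ 5 + 387.097ms (1)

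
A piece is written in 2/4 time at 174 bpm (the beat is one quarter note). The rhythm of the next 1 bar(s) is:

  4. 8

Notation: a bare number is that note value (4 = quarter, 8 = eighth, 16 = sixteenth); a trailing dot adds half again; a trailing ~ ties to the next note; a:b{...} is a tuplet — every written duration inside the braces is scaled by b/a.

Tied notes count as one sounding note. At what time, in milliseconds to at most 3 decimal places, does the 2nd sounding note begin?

1. 0.0ms @ 0 + 517.241ms (3/2)
2. 517.241ms @ 3/2 + 172.414ms (1/2)

note 2 onset = 3/2b = 517.241ms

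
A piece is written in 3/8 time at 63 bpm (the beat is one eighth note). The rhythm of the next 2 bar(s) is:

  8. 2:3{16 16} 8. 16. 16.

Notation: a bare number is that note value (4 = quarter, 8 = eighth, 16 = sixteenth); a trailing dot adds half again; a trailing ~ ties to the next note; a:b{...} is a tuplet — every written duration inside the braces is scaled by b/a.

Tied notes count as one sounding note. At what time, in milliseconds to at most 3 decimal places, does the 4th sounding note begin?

note 4 onset = 3b = 2857.143ms

1. 0.0ms @ 0 + 1428.571ms (3/2)
2. 1428.571ms @ 3/2 + 714.286ms (3/4)
3. 2142.857ms @ 9/4 + 714.286ms (3/4)
4. 2857.143ms @ 3 + 1428.571ms (3/2)
5. 4285.714ms @ 9/2 + 714.286ms (3/4)
6. 5000.0ms @ 21/4 + 714.286ms (3/4)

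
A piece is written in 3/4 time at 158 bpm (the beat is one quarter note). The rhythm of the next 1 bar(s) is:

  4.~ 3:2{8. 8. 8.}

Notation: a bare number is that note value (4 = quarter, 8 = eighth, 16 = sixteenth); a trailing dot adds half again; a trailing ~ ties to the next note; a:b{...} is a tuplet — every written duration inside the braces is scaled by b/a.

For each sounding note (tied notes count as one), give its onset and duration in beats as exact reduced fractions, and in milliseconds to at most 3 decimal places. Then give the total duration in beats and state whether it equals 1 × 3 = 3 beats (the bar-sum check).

1) 0.0ms=0b +759.494ms=2b
2) 759.494ms=2b +189.873ms=1/2b
3) 949.367ms=5/2b +189.873ms=1/2b
Σ=3b of 3 (158bpm 3/4) — PASS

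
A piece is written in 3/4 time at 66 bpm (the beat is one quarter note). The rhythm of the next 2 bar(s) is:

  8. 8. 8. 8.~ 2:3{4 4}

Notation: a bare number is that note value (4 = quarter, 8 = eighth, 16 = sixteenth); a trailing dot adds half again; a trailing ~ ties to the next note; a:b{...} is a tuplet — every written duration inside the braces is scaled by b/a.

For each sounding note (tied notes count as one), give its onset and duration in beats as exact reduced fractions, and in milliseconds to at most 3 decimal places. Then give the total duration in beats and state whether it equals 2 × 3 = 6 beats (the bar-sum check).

1) 0.0ms=0b +681.818ms=3/4b
2) 681.818ms=3/4b +681.818ms=3/4b
3) 1363.636ms=3/2b +681.818ms=3/4b
4) 2045.455ms=9/4b +2045.455ms=9/4b
5) 4090.909ms=9/2b +1363.636ms=3/2b
Σ=6b of 6 (66bpm 3/4) — PASS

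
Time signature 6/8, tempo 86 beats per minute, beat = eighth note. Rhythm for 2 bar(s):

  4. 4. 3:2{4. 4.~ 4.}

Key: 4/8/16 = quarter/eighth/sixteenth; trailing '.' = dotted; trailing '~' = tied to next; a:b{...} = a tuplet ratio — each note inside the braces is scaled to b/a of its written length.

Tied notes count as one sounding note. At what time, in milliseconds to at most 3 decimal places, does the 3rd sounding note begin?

note 3 onset = 6b = 4186.047ms

1. 0.0ms @ 0 + 2093.023ms (3)
2. 2093.023ms @ 3 + 2093.023ms (3)
3. 4186.047ms @ 6 + 1395.349ms (2)
4. 5581.395ms @ 8 + 2790.698ms (4)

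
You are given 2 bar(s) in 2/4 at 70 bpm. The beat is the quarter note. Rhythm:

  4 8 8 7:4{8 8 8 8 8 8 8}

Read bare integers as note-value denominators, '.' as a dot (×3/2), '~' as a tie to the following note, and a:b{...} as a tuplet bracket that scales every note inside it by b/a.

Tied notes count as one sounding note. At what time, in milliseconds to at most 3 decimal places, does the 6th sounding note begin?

note 6 onset = 18/7b = 2204.082ms

1. 0.0ms @ 0 + 857.143ms (1)
2. 857.143ms @ 1 + 428.571ms (1/2)
3. 1285.714ms @ 3/2 + 428.571ms (1/2)
4. 1714.286ms @ 2 + 244.898ms (2/7)
5. 1959.184ms @ 16/7 + 244.898ms (2/7)
6. 2204.082ms @ 18/7 + 244.898ms (2/7)
7. 2448.98ms @ 20/7 + 244.898ms (2/7)
8. 2693.878ms @ 22/7 + 244.898ms (2/7)
9. 2938.776ms @ 24/7 + 244.898ms (2/7)
10. 3183.673ms @ 26/7 + 244.898ms (2/7)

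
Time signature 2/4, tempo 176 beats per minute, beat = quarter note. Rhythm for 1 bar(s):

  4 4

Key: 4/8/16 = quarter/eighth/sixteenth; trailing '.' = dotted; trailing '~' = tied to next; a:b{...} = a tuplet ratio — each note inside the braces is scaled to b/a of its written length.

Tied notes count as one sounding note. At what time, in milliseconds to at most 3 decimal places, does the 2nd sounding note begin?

note 2 onset = 1b = 340.909ms

1. 0.0ms @ 0 + 340.909ms (1)
2. 340.909ms @ 1 + 340.909ms (1)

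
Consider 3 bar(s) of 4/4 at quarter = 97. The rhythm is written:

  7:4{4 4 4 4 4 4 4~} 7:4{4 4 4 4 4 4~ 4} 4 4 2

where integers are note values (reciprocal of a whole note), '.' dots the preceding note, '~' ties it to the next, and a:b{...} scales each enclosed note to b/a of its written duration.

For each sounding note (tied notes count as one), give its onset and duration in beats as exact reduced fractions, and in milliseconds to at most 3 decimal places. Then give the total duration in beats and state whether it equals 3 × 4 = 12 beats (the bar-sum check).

1) 0.0ms=0b +353.461ms=4/7b
2) 353.461ms=4/7b +353.461ms=4/7b
3) 706.922ms=8/7b +353.461ms=4/7b
4) 1060.383ms=12/7b +353.461ms=4/7b
5) 1413.844ms=16/7b +353.461ms=4/7b
6) 1767.305ms=20/7b +353.461ms=4/7b
7) 2120.766ms=24/7b +706.922ms=8/7b
8) 2827.688ms=32/7b +353.461ms=4/7b
9) 3181.149ms=36/7b +353.461ms=4/7b
10) 3534.61ms=40/7b +353.461ms=4/7b
11) 3888.071ms=44/7b +353.461ms=4/7b
12) 4241.532ms=48/7b +706.922ms=8/7b
13) 4948.454ms=8b +618.557ms=1b
14) 5567.01ms=9b +618.557ms=1b
15) 6185.567ms=10b +1237.113ms=2b
Σ=12b of 12 (97bpm 4/4) — PASS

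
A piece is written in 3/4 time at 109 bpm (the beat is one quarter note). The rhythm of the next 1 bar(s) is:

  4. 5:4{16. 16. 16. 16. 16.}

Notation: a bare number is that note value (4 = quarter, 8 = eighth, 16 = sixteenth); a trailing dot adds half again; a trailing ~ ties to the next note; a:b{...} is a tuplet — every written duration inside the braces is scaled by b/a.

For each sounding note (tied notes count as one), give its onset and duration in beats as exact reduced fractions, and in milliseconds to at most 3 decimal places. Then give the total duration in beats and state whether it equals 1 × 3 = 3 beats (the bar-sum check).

1) 0.0ms=0b +825.688ms=3/2b
2) 825.688ms=3/2b +165.138ms=3/10b
3) 990.826ms=9/5b +165.138ms=3/10b
4) 1155.963ms=21/10b +165.138ms=3/10b
5) 1321.101ms=12/5b +165.138ms=3/10b
6) 1486.239ms=27/10b +165.138ms=3/10b
Σ=3b of 3 (109bpm 3/4) — PASS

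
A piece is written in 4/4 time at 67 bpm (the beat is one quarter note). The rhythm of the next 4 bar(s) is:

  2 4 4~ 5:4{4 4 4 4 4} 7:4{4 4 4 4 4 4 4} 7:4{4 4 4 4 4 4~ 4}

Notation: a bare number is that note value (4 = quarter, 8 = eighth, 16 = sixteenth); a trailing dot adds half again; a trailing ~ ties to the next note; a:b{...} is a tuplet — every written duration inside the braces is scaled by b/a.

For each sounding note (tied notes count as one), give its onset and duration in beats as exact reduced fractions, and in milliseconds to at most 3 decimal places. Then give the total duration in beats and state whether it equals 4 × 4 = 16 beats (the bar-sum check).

1) 0.0ms=0b +1791.045ms=2b
2) 1791.045ms=2b +895.522ms=1b
3) 2686.567ms=3b +1611.94ms=9/5b
4) 4298.507ms=24/5b +716.418ms=4/5b
5) 5014.925ms=28/5b +716.418ms=4/5b
6) 5731.343ms=32/5b +716.418ms=4/5b
7) 6447.761ms=36/5b +716.418ms=4/5b
8) 7164.179ms=8b +511.727ms=4/7b
9) 7675.906ms=60/7b +511.727ms=4/7b
10) 8187.633ms=64/7b +511.727ms=4/7b
11) 8699.36ms=68/7b +511.727ms=4/7b
12) 9211.087ms=72/7b +511.727ms=4/7b
13) 9722.814ms=76/7b +511.727ms=4/7b
14) 10234.542ms=80/7b +511.727ms=4/7b
15) 10746.269ms=12b +511.727ms=4/7b
16) 11257.996ms=88/7b +511.727ms=4/7b
17) 11769.723ms=92/7b +511.727ms=4/7b
18) 12281.45ms=96/7b +511.727ms=4/7b
19) 12793.177ms=100/7b +511.727ms=4/7b
20) 13304.904ms=104/7b +1023.454ms=8/7b
Σ=16b of 16 (67bpm 4/4) — PASS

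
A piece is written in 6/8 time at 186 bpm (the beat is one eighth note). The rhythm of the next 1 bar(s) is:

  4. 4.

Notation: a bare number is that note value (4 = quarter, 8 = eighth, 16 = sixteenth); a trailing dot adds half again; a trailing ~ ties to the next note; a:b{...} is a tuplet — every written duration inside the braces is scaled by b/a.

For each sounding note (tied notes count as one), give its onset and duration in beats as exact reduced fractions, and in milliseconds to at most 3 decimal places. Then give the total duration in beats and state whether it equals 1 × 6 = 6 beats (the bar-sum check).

1) 0.0ms=0b +967.742ms=3b
2) 967.742ms=3b +967.742ms=3b
Σ=6b of 6 (186bpm 6/8) — PASS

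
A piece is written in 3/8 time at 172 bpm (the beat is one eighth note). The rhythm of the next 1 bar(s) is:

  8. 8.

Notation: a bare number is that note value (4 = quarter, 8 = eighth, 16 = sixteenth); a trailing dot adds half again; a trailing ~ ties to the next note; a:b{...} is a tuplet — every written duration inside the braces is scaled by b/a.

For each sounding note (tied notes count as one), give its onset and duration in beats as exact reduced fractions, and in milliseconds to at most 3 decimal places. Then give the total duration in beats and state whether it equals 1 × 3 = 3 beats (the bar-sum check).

1) 0.0ms=0b +523.256ms=3/2b
2) 523.256ms=3/2b +523.256ms=3/2b
Σ=3b of 3 (172bpm 3/8) — PASS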